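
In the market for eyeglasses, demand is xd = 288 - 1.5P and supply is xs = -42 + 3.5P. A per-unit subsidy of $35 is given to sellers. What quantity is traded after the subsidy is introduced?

Pre-subsidy: 288 - 1.5P = -42 + 3.5P gives P* = 66, x* = 189.
With the subsidy, sellers receive Ps = Pb + 35 for each unit, where Pb is the price buyers pay.
Supply in terms of Pb becomes xs = -42 + 3.5(Pb + 35) = 80.5 + 3.5Pb. Setting this equal to demand: 288 - 1.5Pb = 80.5 + 3.5Pb, so Pb = 41.5.
Sellers receive Ps = 41.5 + 35 = 76.5; x' = 288 − 1.5·41.5 = 225.75.

x' = 225.75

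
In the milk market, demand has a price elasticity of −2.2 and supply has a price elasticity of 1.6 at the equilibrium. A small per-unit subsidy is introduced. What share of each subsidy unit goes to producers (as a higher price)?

For a small subsidy around the equilibrium, the benefit split depends on the relative slopes, which at a point are proportional to the elasticities.
Buyer share = εs/(εs + |εd|) = 1.6/(1.6 + 2.2) = 8/19; seller share = |εd|/(εs + |εd|) = 11/19.
So producers capture 11/19 of the subsidy.

Producer share = 11/19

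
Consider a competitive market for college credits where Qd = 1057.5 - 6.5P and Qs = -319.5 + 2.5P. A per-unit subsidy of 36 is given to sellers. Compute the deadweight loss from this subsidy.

Deadweight loss = 1170

Pre-subsidy: 1057.5 - 6.5P = -319.5 + 2.5P gives P* = 153, Q* = 63.
With the subsidy, sellers receive Ps = Pb + 36 for each unit, where Pb is the price buyers pay.
Supply in terms of Pb becomes Qs = -319.5 + 2.5(Pb + 36) = -229.5 + 2.5Pb. Setting this equal to demand: 1057.5 - 6.5Pb = -229.5 + 2.5Pb, so Pb = 143.
Sellers receive Ps = 143 + 36 = 179; Q' = 1057.5 − 6.5·143 = 128.
The subsidy expands output by 128 − 63 = 65 past the efficient level; on those units the gap between marginal cost and willingness to pay runs from 0 up to 36.
DWL = ½ × 36 × 65 = 1170.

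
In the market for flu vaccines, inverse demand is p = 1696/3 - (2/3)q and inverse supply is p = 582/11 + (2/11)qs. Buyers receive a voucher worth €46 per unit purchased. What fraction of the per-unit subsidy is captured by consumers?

Consumer share = 11/14

Pre-subsidy: 1696/3 - (2/3)q = 582/11 + (2/11)q gives q* = 8455/14 and p* = 1139/7.
With the rebate, buyers effectively pay pb = ps − 46, where ps is the price sellers receive.
On the curves, pb = 1696/3 - (2/3)q and ps = 582/11 + (2/11)q; the wedge ps − pb = 46 gives 582/11 + (2/11)q − (1696/3 - (2/3)q) = 46, so q' = 4607/7.
Then pb = 1696/3 − (2/3)·(4607/7) = 886/7 and ps = 582/11 + (2/11)·(4607/7) = 1208/7.
Buyers' price falls by p* − pb = 1139/7 − 886/7 = 253/7; sellers' price rises by ps − p* = 1208/7 − 1139/7 = 69/7.
So consumers capture (253/7)/46 = 11/14 of each unit of subsidy.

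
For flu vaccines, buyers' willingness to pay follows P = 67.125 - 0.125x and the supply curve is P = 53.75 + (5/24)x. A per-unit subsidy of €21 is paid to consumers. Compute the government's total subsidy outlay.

Government cost = €2165.625

Pre-subsidy: 67.125 - 0.125x = 53.75 + (5/24)x gives x* = 40.125 and P* = 62.109375.
With the rebate, buyers effectively pay Pb = Ps − 21, where Ps is the price sellers receive.
On the curves, Pb = 67.125 - 0.125x and Ps = 53.75 + (5/24)x; the wedge Ps − Pb = 21 gives 53.75 + (5/24)x − (67.125 - 0.125x) = 21, so x' = 103.125.
Then Pb = 67.125 − 0.125·103.125 = 54.234375 and Ps = 53.75 + (5/24)·103.125 = 75.234375.
Government outlay = subsidy × quantity = 21 × 103.125 = 2165.625.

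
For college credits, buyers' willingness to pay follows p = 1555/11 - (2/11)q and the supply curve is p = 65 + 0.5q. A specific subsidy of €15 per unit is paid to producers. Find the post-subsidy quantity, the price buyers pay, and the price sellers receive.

q' = 134; buyers pay €117; sellers receive €132

Pre-subsidy: 1555/11 - (2/11)q = 65 + 0.5q gives q* = 112 and p* = 121.
With the subsidy, sellers receive ps = pb + 15 for each unit, where pb is the price buyers pay.
On the curves, pb = 1555/11 - (2/11)q and ps = 65 + 0.5q; the wedge ps − pb = 15 gives 65 + 0.5q − (1555/11 - (2/11)q) = 15, so q' = 134.
Then pb = 1555/11 − (2/11)·134 = 117 and ps = 65 + 0.5·134 = 132.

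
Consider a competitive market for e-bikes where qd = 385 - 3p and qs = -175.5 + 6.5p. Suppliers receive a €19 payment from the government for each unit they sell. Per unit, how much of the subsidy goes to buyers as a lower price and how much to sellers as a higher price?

Pre-subsidy: 385 - 3p = -175.5 + 6.5p gives p* = 59, q* = 208.
With the subsidy, sellers receive ps = pb + 19 for each unit, where pb is the price buyers pay.
Supply in terms of pb becomes qs = -175.5 + 6.5(pb + 19) = -52 + 6.5pb. Setting this equal to demand: 385 - 3pb = -52 + 6.5pb, so pb = 46.
Sellers receive ps = 46 + 19 = 65; q' = 385 − 3·46 = 247.
Buyers' price falls by p* − pb = 59 − 46 = 13; sellers' price rises by ps − p* = 65 − 59 = 6.

Buyers gain €13 per unit; sellers gain €6 per unit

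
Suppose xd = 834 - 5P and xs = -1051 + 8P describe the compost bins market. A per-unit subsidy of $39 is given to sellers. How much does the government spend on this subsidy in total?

Pre-subsidy: 834 - 5P = -1051 + 8P gives P* = 145, x* = 109.
With the subsidy, sellers receive Ps = Pb + 39 for each unit, where Pb is the price buyers pay.
Supply in terms of Pb becomes xs = -1051 + 8(Pb + 39) = -739 + 8Pb. Setting this equal to demand: 834 - 5Pb = -739 + 8Pb, so Pb = 121.
Sellers receive Ps = 121 + 39 = 160; x' = 834 − 5·121 = 229.
Government outlay = subsidy × quantity = 39 × 229 = 8931.

Government cost = $8931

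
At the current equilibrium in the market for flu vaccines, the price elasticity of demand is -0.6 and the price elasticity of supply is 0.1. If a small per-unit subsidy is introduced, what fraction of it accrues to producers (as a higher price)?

Producer share = 6/7

For a small subsidy around the equilibrium, the benefit split depends on the relative slopes, which at a point are proportional to the elasticities.
Buyer share = εs/(εs + |εd|) = 0.1/(0.1 + 0.6) = 1/7; seller share = |εd|/(εs + |εd|) = 6/7.
So producers capture 6/7 of the subsidy.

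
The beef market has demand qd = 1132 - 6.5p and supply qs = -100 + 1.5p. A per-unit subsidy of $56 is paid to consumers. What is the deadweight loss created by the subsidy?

Pre-subsidy: 1132 - 6.5p = -100 + 1.5p gives p* = 154, q* = 131.
With the rebate, buyers effectively pay pb = ps − 56, where ps is the price sellers receive.
Demand in terms of ps becomes qd = 1132 − 6.5(ps − 56) = 1496 - 6.5ps. Setting this equal to supply: 1496 - 6.5ps = -100 + 1.5ps, so ps = 199.5.
Buyers pay pb = 199.5 − 56 = 143.5; q' = -100 + 1.5·199.5 = 199.25.
The subsidy expands output by 199.25 − 131 = 68.25 past the efficient level; on those units the gap between marginal cost and willingness to pay runs from 0 up to 56.
DWL = ½ × 56 × 68.25 = 1911.

Deadweight loss = $1911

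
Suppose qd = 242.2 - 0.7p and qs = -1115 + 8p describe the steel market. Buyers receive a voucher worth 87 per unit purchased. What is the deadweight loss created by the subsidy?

Pre-subsidy: 242.2 - 0.7p = -1115 + 8p gives p* = 156, q* = 133.
With the rebate, buyers effectively pay pb = ps − 87, where ps is the price sellers receive.
Demand in terms of ps becomes qd = 242.2 − 0.7(ps − 87) = 303.1 - 0.7ps. Setting this equal to supply: 303.1 - 0.7ps = -1115 + 8ps, so ps = 163.
Buyers pay pb = 163 − 87 = 76; q' = -1115 + 8·163 = 189.
The subsidy expands output by 189 − 133 = 56 past the efficient level; on those units the gap between marginal cost and willingness to pay runs from 0 up to 87.
DWL = ½ × 87 × 56 = 2436.

Deadweight loss = 2436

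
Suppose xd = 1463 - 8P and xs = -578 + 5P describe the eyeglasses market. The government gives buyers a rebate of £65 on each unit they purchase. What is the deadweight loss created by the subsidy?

Deadweight loss = £6500

Pre-subsidy: 1463 - 8P = -578 + 5P gives P* = 157, x* = 207.
With the rebate, buyers effectively pay Pb = Ps − 65, where Ps is the price sellers receive.
Demand in terms of Ps becomes xd = 1463 − 8(Ps − 65) = 1983 - 8Ps. Setting this equal to supply: 1983 - 8Ps = -578 + 5Ps, so Ps = 197.
Buyers pay Pb = 197 − 65 = 132; x' = -578 + 5·197 = 407.
The subsidy expands output by 407 − 207 = 200 past the efficient level; on those units the gap between marginal cost and willingness to pay runs from 0 up to 65.
DWL = ½ × 65 × 200 = 6500.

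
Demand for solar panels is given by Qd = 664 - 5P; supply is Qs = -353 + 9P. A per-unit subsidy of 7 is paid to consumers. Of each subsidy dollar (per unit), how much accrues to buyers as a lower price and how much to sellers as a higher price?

Pre-subsidy: 664 - 5P = -353 + 9P gives P* = 1017/14, Q* = 4211/14.
With the rebate, buyers effectively pay Pb = Ps − 7, where Ps is the price sellers receive.
Demand in terms of Ps becomes Qd = 664 − 5(Ps − 7) = 699 - 5Ps. Setting this equal to supply: 699 - 5Ps = -353 + 9Ps, so Ps = 526/7.
Buyers pay Pb = 526/7 − 7 = 477/7; Q' = -353 + 9·(526/7) = 2263/7.
Buyers' price falls by P* − Pb = 1017/14 − 477/7 = 4.5; sellers' price rises by Ps − P* = 526/7 − 1017/14 = 2.5.

Buyers gain 4.5 per unit; sellers gain 2.5 per unit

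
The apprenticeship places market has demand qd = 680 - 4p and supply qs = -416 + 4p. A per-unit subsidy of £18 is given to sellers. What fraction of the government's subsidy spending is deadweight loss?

DWL / government spending = 3/28

Pre-subsidy: 680 - 4p = -416 + 4p gives p* = 137, q* = 132.
With the subsidy, sellers receive ps = pb + 18 for each unit, where pb is the price buyers pay.
Supply in terms of pb becomes qs = -416 + 4(pb + 18) = -344 + 4pb. Setting this equal to demand: 680 - 4pb = -344 + 4pb, so pb = 128.
Sellers receive ps = 128 + 18 = 146; q' = 680 − 4·128 = 168.
ΔCS = ½(132 + 168)(137 − 128) = 1350; ΔPS = ½(132 + 168)(146 − 137) = 1350.
Government spending = 18 × 168 = 3024.
DWL = ½ × 18 × (168 − 132) = 324; fraction = 324 / 3024 = 3/28.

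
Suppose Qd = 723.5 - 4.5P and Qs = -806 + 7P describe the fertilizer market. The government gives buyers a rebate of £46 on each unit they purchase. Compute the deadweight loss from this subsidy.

Deadweight loss = £2898

Pre-subsidy: 723.5 - 4.5P = -806 + 7P gives P* = 133, Q* = 125.
With the rebate, buyers effectively pay Pb = Ps − 46, where Ps is the price sellers receive.
Demand in terms of Ps becomes Qd = 723.5 − 4.5(Ps − 46) = 930.5 - 4.5Ps. Setting this equal to supply: 930.5 - 4.5Ps = -806 + 7Ps, so Ps = 151.
Buyers pay Pb = 151 − 46 = 105; Q' = -806 + 7·151 = 251.
The subsidy expands output by 251 − 125 = 126 past the efficient level; on those units the gap between marginal cost and willingness to pay runs from 0 up to 46.
DWL = ½ × 46 × 126 = 2898.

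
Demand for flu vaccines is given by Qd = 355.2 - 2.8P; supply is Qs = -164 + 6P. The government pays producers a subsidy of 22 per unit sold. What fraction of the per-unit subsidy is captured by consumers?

Pre-subsidy: 355.2 - 2.8P = -164 + 6P gives P* = 59, Q* = 190.
With the subsidy, sellers receive Ps = Pb + 22 for each unit, where Pb is the price buyers pay.
Supply in terms of Pb becomes Qs = -164 + 6(Pb + 22) = -32 + 6Pb. Setting this equal to demand: 355.2 - 2.8Pb = -32 + 6Pb, so Pb = 44.
Sellers receive Ps = 44 + 22 = 66; Q' = 355.2 − 2.8·44 = 232.
Buyers' price falls by P* − Pb = 59 − 44 = 15; sellers' price rises by Ps − P* = 66 − 59 = 7.
So consumers capture 15/22 = 15/22 of each unit of subsidy.

Consumer share = 15/22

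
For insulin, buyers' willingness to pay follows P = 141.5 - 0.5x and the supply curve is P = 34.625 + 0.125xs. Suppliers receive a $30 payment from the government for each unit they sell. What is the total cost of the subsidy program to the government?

Government cost = $6570

Pre-subsidy: 141.5 - 0.5x = 34.625 + 0.125x gives x* = 171 and P* = 56.
With the subsidy, sellers receive Ps = Pb + 30 for each unit, where Pb is the price buyers pay.
On the curves, Pb = 141.5 - 0.5x and Ps = 34.625 + 0.125x; the wedge Ps − Pb = 30 gives 34.625 + 0.125x − (141.5 - 0.5x) = 30, so x' = 219.
Then Pb = 141.5 − 0.5·219 = 32 and Ps = 34.625 + 0.125·219 = 62.
Government outlay = subsidy × quantity = 30 × 219 = 6570.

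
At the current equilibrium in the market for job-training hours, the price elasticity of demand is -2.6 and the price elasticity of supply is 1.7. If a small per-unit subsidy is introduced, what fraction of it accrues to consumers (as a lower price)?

For a small subsidy around the equilibrium, the benefit split depends on the relative slopes, which at a point are proportional to the elasticities.
Buyer share = εs/(εs + |εd|) = 1.7/(1.7 + 2.6) = 17/43; seller share = |εd|/(εs + |εd|) = 26/43.

Consumer share = 17/43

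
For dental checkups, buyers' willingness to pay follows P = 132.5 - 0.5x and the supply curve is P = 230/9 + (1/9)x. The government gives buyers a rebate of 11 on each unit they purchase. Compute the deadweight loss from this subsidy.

Pre-subsidy: 132.5 - 0.5x = 230/9 + (1/9)x gives x* = 175 and P* = 45.
With the rebate, buyers effectively pay Pb = Ps − 11, where Ps is the price sellers receive.
On the curves, Pb = 132.5 - 0.5x and Ps = 230/9 + (1/9)x; the wedge Ps − Pb = 11 gives 230/9 + (1/9)x − (132.5 - 0.5x) = 11, so x' = 193.
Then Pb = 132.5 − 0.5·193 = 36 and Ps = 230/9 + (1/9)·193 = 47.
The subsidy expands output by 193 − 175 = 18 past the efficient level; on those units the gap between marginal cost and willingness to pay runs from 0 up to 11.
DWL = ½ × 11 × 18 = 99.

Deadweight loss = 99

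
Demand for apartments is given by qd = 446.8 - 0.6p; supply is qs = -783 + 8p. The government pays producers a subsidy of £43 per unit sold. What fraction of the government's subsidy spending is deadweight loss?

DWL / government spending = 12/385

Pre-subsidy: 446.8 - 0.6p = -783 + 8p gives p* = 143, q* = 361.
With the subsidy, sellers receive ps = pb + 43 for each unit, where pb is the price buyers pay.
Supply in terms of pb becomes qs = -783 + 8(pb + 43) = -439 + 8pb. Setting this equal to demand: 446.8 - 0.6pb = -439 + 8pb, so pb = 103.
Sellers receive ps = 103 + 43 = 146; q' = 446.8 − 0.6·103 = 385.
ΔCS = ½(361 + 385)(143 − 103) = 14920; ΔPS = ½(361 + 385)(146 − 143) = 1119.
Government spending = 43 × 385 = 16555.
DWL = ½ × 43 × (385 − 361) = 516; fraction = 516 / 16555 = 12/385.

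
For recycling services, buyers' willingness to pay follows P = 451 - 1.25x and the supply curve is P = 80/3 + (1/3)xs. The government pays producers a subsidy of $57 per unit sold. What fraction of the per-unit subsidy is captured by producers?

Pre-subsidy: 451 - 1.25x = 80/3 + (1/3)x gives x* = 268 and P* = 116.
With the subsidy, sellers receive Ps = Pb + 57 for each unit, where Pb is the price buyers pay.
On the curves, Pb = 451 - 1.25x and Ps = 80/3 + (1/3)x; the wedge Ps − Pb = 57 gives 80/3 + (1/3)x − (451 - 1.25x) = 57, so x' = 304.
Then Pb = 451 − 1.25·304 = 71 and Ps = 80/3 + (1/3)·304 = 128.
Buyers' price falls by P* − Pb = 116 − 71 = 45; sellers' price rises by Ps − P* = 128 − 116 = 12.
So producers capture 12/57 = 4/19 of each unit of subsidy.

Producer share = 4/19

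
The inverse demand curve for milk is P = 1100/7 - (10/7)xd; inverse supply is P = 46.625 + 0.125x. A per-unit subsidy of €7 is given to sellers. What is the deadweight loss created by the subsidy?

Pre-subsidy: 1100/7 - (10/7)x = 46.625 + 0.125x gives x* = 2063/29 and P* = 1610/29.
With the subsidy, sellers receive Ps = Pb + 7 for each unit, where Pb is the price buyers pay.
On the curves, Pb = 1100/7 - (10/7)x and Ps = 46.625 + 0.125x; the wedge Ps − Pb = 7 gives 46.625 + 0.125x − (1100/7 - (10/7)x) = 7, so x' = 6581/87.
Then Pb = 1100/7 − (10/7)·(6581/87) = 4270/87 and Ps = 46.625 + 0.125·(6581/87) = 4879/87.
The subsidy expands output by 6581/87 − 2063/29 = 392/87 past the efficient level; on those units the gap between marginal cost and willingness to pay runs from 0 up to 7.
DWL = ½ × 7 × 392/87 = 1372/87.

Deadweight loss = 1372/87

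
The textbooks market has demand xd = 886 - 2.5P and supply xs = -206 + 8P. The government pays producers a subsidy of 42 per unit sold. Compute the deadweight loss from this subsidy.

Deadweight loss = 1680

Pre-subsidy: 886 - 2.5P = -206 + 8P gives P* = 104, x* = 626.
With the subsidy, sellers receive Ps = Pb + 42 for each unit, where Pb is the price buyers pay.
Supply in terms of Pb becomes xs = -206 + 8(Pb + 42) = 130 + 8Pb. Setting this equal to demand: 886 - 2.5Pb = 130 + 8Pb, so Pb = 72.
Sellers receive Ps = 72 + 42 = 114; x' = 886 − 2.5·72 = 706.
The subsidy expands output by 706 − 626 = 80 past the efficient level; on those units the gap between marginal cost and willingness to pay runs from 0 up to 42.
DWL = ½ × 42 × 80 = 1680.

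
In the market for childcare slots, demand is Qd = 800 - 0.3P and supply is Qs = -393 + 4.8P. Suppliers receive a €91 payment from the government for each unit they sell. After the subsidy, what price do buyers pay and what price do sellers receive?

Buyers pay 7562/51; sellers receive 12203/51

Pre-subsidy: 800 - 0.3P = -393 + 4.8P gives P* = 11930/51, Q* = 12407/17.
With the subsidy, sellers receive Ps = Pb + 91 for each unit, where Pb is the price buyers pay.
Supply in terms of Pb becomes Qs = -393 + 4.8(Pb + 91) = 43.8 + 4.8Pb. Setting this equal to demand: 800 - 0.3Pb = 43.8 + 4.8Pb, so Pb = 7562/51.
Sellers receive Ps = 7562/51 + 91 = 12203/51; Q' = 800 − 0.3·(7562/51) = 64219/85.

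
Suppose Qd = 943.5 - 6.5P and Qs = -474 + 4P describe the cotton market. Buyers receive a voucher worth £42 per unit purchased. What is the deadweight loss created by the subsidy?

Deadweight loss = £2184

Pre-subsidy: 943.5 - 6.5P = -474 + 4P gives P* = 135, Q* = 66.
With the rebate, buyers effectively pay Pb = Ps − 42, where Ps is the price sellers receive.
Demand in terms of Ps becomes Qd = 943.5 − 6.5(Ps − 42) = 1216.5 - 6.5Ps. Setting this equal to supply: 1216.5 - 6.5Ps = -474 + 4Ps, so Ps = 161.
Buyers pay Pb = 161 − 42 = 119; Q' = -474 + 4·161 = 170.
The subsidy expands output by 170 − 66 = 104 past the efficient level; on those units the gap between marginal cost and willingness to pay runs from 0 up to 42.
DWL = ½ × 42 × 104 = 2184.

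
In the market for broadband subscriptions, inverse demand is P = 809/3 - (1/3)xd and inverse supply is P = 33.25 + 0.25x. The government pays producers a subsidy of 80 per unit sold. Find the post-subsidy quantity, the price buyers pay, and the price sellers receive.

x' = 3797/7; buyers pay 622/7; sellers receive 1182/7

Pre-subsidy: 809/3 - (1/3)x = 33.25 + 0.25x gives x* = 2837/7 and P* = 942/7.
With the subsidy, sellers receive Ps = Pb + 80 for each unit, where Pb is the price buyers pay.
On the curves, Pb = 809/3 - (1/3)x and Ps = 33.25 + 0.25x; the wedge Ps − Pb = 80 gives 33.25 + 0.25x − (809/3 - (1/3)x) = 80, so x' = 3797/7.
Then Pb = 809/3 − (1/3)·(3797/7) = 622/7 and Ps = 33.25 + 0.25·(3797/7) = 1182/7.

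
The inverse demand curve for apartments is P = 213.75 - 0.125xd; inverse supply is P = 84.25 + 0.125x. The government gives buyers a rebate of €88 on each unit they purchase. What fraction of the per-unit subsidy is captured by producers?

Pre-subsidy: 213.75 - 0.125x = 84.25 + 0.125x gives x* = 518 and P* = 149.
With the rebate, buyers effectively pay Pb = Ps − 88, where Ps is the price sellers receive.
On the curves, Pb = 213.75 - 0.125x and Ps = 84.25 + 0.125x; the wedge Ps − Pb = 88 gives 84.25 + 0.125x − (213.75 - 0.125x) = 88, so x' = 870.
Then Pb = 213.75 − 0.125·870 = 105 and Ps = 84.25 + 0.125·870 = 193.
Buyers' price falls by P* − Pb = 149 − 105 = 44; sellers' price rises by Ps − P* = 193 − 149 = 44.
So producers capture 44/88 = 0.5 of each unit of subsidy.

Producer share = 0.5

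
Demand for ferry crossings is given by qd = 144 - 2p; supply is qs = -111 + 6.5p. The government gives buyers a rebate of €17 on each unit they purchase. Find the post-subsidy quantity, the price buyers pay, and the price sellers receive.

q' = 110; buyers pay €17; sellers receive €34

Pre-subsidy: 144 - 2p = -111 + 6.5p gives p* = 30, q* = 84.
With the rebate, buyers effectively pay pb = ps − 17, where ps is the price sellers receive.
Demand in terms of ps becomes qd = 144 − 2(ps − 17) = 178 - 2ps. Setting this equal to supply: 178 - 2ps = -111 + 6.5ps, so ps = 34.
Buyers pay pb = 34 − 17 = 17; q' = -111 + 6.5·34 = 110.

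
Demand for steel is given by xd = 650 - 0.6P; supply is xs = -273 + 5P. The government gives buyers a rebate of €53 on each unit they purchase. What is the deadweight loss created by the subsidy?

Pre-subsidy: 650 - 0.6P = -273 + 5P gives P* = 4615/28, x* = 15431/28.
With the rebate, buyers effectively pay Pb = Ps − 53, where Ps is the price sellers receive.
Demand in terms of Ps becomes xd = 650 − 0.6(Ps − 53) = 681.8 - 0.6Ps. Setting this equal to supply: 681.8 - 0.6Ps = -273 + 5Ps, so Ps = 170.5.
Buyers pay Pb = 170.5 − 53 = 117.5; x' = -273 + 5·170.5 = 579.5.
The subsidy expands output by 579.5 − 15431/28 = 795/28 past the efficient level; on those units the gap between marginal cost and willingness to pay runs from 0 up to 53.
DWL = ½ × 53 × 795/28 = 42135/56.

Deadweight loss = 42135/56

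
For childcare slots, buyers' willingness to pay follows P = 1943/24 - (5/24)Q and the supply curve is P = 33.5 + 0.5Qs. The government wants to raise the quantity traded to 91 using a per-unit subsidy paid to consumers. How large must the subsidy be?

Required subsidy s = 17 per unit

At Q = 91, from the demand curve buyers pay Pb = 1943/24 − (5/24)·91 = 62; from the supply curve sellers need Ps = 33.5 + 0.5·91 = 79.
The subsidy must fill the gap: s = Ps − Pb = 79 − 62 = 17.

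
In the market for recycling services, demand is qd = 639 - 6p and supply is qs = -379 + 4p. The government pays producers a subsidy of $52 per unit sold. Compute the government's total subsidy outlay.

Pre-subsidy: 639 - 6p = -379 + 4p gives p* = 101.8, q* = 28.2.
With the subsidy, sellers receive ps = pb + 52 for each unit, where pb is the price buyers pay.
Supply in terms of pb becomes qs = -379 + 4(pb + 52) = -171 + 4pb. Setting this equal to demand: 639 - 6pb = -171 + 4pb, so pb = 81.
Sellers receive ps = 81 + 52 = 133; q' = 639 − 6·81 = 153.
Government outlay = subsidy × quantity = 52 × 153 = 7956.

Government cost = $7956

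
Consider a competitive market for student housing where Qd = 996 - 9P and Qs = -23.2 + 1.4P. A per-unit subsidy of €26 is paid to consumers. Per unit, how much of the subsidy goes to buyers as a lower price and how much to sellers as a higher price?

Buyers gain €3.5 per unit; sellers gain €22.5 per unit

Pre-subsidy: 996 - 9P = -23.2 + 1.4P gives P* = 98, Q* = 114.
With the rebate, buyers effectively pay Pb = Ps − 26, where Ps is the price sellers receive.
Demand in terms of Ps becomes Qd = 996 − 9(Ps − 26) = 1230 - 9Ps. Setting this equal to supply: 1230 - 9Ps = -23.2 + 1.4Ps, so Ps = 120.5.
Buyers pay Pb = 120.5 − 26 = 94.5; Q' = -23.2 + 1.4·120.5 = 145.5.
Buyers' price falls by P* − Pb = 98 − 94.5 = 3.5; sellers' price rises by Ps − P* = 120.5 − 98 = 22.5.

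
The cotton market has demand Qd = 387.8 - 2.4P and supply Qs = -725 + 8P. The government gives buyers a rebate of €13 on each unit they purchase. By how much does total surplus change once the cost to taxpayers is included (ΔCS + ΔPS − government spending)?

Pre-subsidy: 387.8 - 2.4P = -725 + 8P gives P* = 107, Q* = 131.
With the rebate, buyers effectively pay Pb = Ps − 13, where Ps is the price sellers receive.
Demand in terms of Ps becomes Qd = 387.8 − 2.4(Ps − 13) = 419 - 2.4Ps. Setting this equal to supply: 419 - 2.4Ps = -725 + 8Ps, so Ps = 110.
Buyers pay Pb = 110 − 13 = 97; Q' = -725 + 8·110 = 155.
ΔCS = ½(131 + 155)(107 − 97) = 1430; ΔPS = ½(131 + 155)(110 − 107) = 429.
Government spending = 13 × 155 = 2015.
Net change = 1430 + 429 − 2015 = -156. The loss equals the DWL triangle ½·13·24.

Net change in total surplus = -€156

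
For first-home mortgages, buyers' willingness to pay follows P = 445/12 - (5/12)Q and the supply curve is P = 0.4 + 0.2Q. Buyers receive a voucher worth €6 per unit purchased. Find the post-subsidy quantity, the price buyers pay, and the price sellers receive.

Q' = 2561/37; buyers pay 305/37; sellers receive 527/37

Pre-subsidy: 445/12 - (5/12)Q = 0.4 + 0.2Q gives Q* = 2201/37 and P* = 455/37.
With the rebate, buyers effectively pay Pb = Ps − 6, where Ps is the price sellers receive.
On the curves, Pb = 445/12 - (5/12)Q and Ps = 0.4 + 0.2Q; the wedge Ps − Pb = 6 gives 0.4 + 0.2Q − (445/12 - (5/12)Q) = 6, so Q' = 2561/37.
Then Pb = 445/12 − (5/12)·(2561/37) = 305/37 and Ps = 0.4 + 0.2·(2561/37) = 527/37.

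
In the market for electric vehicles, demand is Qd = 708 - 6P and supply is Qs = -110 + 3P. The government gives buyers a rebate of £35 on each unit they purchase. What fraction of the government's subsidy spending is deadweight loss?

DWL / government spending = 105/698

Pre-subsidy: 708 - 6P = -110 + 3P gives P* = 818/9, Q* = 488/3.
With the rebate, buyers effectively pay Pb = Ps − 35, where Ps is the price sellers receive.
Demand in terms of Ps becomes Qd = 708 − 6(Ps − 35) = 918 - 6Ps. Setting this equal to supply: 918 - 6Ps = -110 + 3Ps, so Ps = 1028/9.
Buyers pay Pb = 1028/9 − 35 = 713/9; Q' = -110 + 3·(1028/9) = 698/3.
ΔCS = ½(488/3 + 698/3)(818/9 − 713/9) = 20755/9; ΔPS = ½(488/3 + 698/3)(1028/9 − 818/9) = 41510/9.
Government spending = 35 × 698/3 = 24430/3.
DWL = ½ × 35 × (698/3 − 488/3) = 1225; fraction = 1225 / (24430/3) = 105/698.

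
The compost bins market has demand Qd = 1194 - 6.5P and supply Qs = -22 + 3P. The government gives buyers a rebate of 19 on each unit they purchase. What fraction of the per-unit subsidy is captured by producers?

Producer share = 13/19

Pre-subsidy: 1194 - 6.5P = -22 + 3P gives P* = 128, Q* = 362.
With the rebate, buyers effectively pay Pb = Ps − 19, where Ps is the price sellers receive.
Demand in terms of Ps becomes Qd = 1194 − 6.5(Ps − 19) = 1317.5 - 6.5Ps. Setting this equal to supply: 1317.5 - 6.5Ps = -22 + 3Ps, so Ps = 141.
Buyers pay Pb = 141 − 19 = 122; Q' = -22 + 3·141 = 401.
Buyers' price falls by P* − Pb = 128 − 122 = 6; sellers' price rises by Ps − P* = 141 − 128 = 13.
So producers capture 13/19 = 13/19 of each unit of subsidy.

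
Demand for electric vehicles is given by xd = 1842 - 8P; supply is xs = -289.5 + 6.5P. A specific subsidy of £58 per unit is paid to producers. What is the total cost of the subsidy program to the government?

Government cost = £50692

Pre-subsidy: 1842 - 8P = -289.5 + 6.5P gives P* = 147, x* = 666.
With the subsidy, sellers receive Ps = Pb + 58 for each unit, where Pb is the price buyers pay.
Supply in terms of Pb becomes xs = -289.5 + 6.5(Pb + 58) = 87.5 + 6.5Pb. Setting this equal to demand: 1842 - 8Pb = 87.5 + 6.5Pb, so Pb = 121.
Sellers receive Ps = 121 + 58 = 179; x' = 1842 − 8·121 = 874.
Government outlay = subsidy × quantity = 58 × 874 = 50692.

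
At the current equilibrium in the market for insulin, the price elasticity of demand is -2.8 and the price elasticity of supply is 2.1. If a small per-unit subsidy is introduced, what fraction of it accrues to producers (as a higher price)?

For a small subsidy around the equilibrium, the benefit split depends on the relative slopes, which at a point are proportional to the elasticities.
Buyer share = εs/(εs + |εd|) = 2.1/(2.1 + 2.8) = 3/7; seller share = |εd|/(εs + |εd|) = 4/7.
So producers capture 4/7 of the subsidy.

Producer share = 4/7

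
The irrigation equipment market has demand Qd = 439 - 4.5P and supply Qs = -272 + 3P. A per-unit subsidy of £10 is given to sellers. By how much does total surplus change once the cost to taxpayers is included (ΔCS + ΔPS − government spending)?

Pre-subsidy: 439 - 4.5P = -272 + 3P gives P* = 94.8, Q* = 12.4.
With the subsidy, sellers receive Ps = Pb + 10 for each unit, where Pb is the price buyers pay.
Supply in terms of Pb becomes Qs = -272 + 3(Pb + 10) = -242 + 3Pb. Setting this equal to demand: 439 - 4.5Pb = -242 + 3Pb, so Pb = 90.8.
Sellers receive Ps = 90.8 + 10 = 100.8; Q' = 439 − 4.5·90.8 = 30.4.
ΔCS = ½(12.4 + 30.4)(94.8 − 90.8) = 85.6; ΔPS = ½(12.4 + 30.4)(100.8 − 94.8) = 128.4.
Government spending = 10 × 30.4 = 304.
Net change = 85.6 + 128.4 − 304 = -90. The loss equals the DWL triangle ½·10·18.

Net change in total surplus = -£90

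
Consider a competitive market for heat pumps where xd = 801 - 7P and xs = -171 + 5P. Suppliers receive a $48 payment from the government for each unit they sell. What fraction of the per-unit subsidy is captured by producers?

Pre-subsidy: 801 - 7P = -171 + 5P gives P* = 81, x* = 234.
With the subsidy, sellers receive Ps = Pb + 48 for each unit, where Pb is the price buyers pay.
Supply in terms of Pb becomes xs = -171 + 5(Pb + 48) = 69 + 5Pb. Setting this equal to demand: 801 - 7Pb = 69 + 5Pb, so Pb = 61.
Sellers receive Ps = 61 + 48 = 109; x' = 801 − 7·61 = 374.
Buyers' price falls by P* − Pb = 81 − 61 = 20; sellers' price rises by Ps − P* = 109 − 81 = 28.
So producers capture 28/48 = 7/12 of each unit of subsidy.

Producer share = 7/12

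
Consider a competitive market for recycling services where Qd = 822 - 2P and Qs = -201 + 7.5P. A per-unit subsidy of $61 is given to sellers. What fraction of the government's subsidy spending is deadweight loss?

Pre-subsidy: 822 - 2P = -201 + 7.5P gives P* = 2046/19, Q* = 11526/19.
With the subsidy, sellers receive Ps = Pb + 61 for each unit, where Pb is the price buyers pay.
Supply in terms of Pb becomes Qs = -201 + 7.5(Pb + 61) = 256.5 + 7.5Pb. Setting this equal to demand: 822 - 2Pb = 256.5 + 7.5Pb, so Pb = 1131/19.
Sellers receive Ps = 1131/19 + 61 = 2290/19; Q' = 822 − 2·(1131/19) = 13356/19.
ΔCS = ½(11526/19 + 13356/19)(2046/19 − 1131/19) = 11383515/361; ΔPS = ½(11526/19 + 13356/19)(2290/19 − 2046/19) = 3035604/361.
Government spending = 61 × 13356/19 = 814716/19.
DWL = ½ × 61 × (13356/19 − 11526/19) = 55815/19; fraction = (55815/19) / (814716/19) = 305/4452.

DWL / government spending = 305/4452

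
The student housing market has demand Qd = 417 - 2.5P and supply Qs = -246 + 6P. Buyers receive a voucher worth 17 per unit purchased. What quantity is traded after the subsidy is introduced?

Pre-subsidy: 417 - 2.5P = -246 + 6P gives P* = 78, Q* = 222.
With the rebate, buyers effectively pay Pb = Ps − 17, where Ps is the price sellers receive.
Demand in terms of Ps becomes Qd = 417 − 2.5(Ps − 17) = 459.5 - 2.5Ps. Setting this equal to supply: 459.5 - 2.5Ps = -246 + 6Ps, so Ps = 83.
Buyers pay Pb = 83 − 17 = 66; Q' = -246 + 6·83 = 252.

Q' = 252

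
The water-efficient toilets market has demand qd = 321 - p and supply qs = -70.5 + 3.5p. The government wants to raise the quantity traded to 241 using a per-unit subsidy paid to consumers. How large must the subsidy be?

Required subsidy s = 9 per unit

At q = 241, invert demand for the buyer price: pb = (321 − 241)/1 = 80; invert supply for the seller price: ps = (241 − (-70.5))/3.5 = 89.
The subsidy must fill the gap: s = ps − pb = 89 − 80 = 9.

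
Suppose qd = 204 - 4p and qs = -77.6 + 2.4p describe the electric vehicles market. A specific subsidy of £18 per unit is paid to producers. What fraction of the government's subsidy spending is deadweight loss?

DWL / government spending = 27/110

Pre-subsidy: 204 - 4p = -77.6 + 2.4p gives p* = 44, q* = 28.
With the subsidy, sellers receive ps = pb + 18 for each unit, where pb is the price buyers pay.
Supply in terms of pb becomes qs = -77.6 + 2.4(pb + 18) = -34.4 + 2.4pb. Setting this equal to demand: 204 - 4pb = -34.4 + 2.4pb, so pb = 37.25.
Sellers receive ps = 37.25 + 18 = 55.25; q' = 204 − 4·37.25 = 55.
ΔCS = ½(28 + 55)(44 − 37.25) = 280.125; ΔPS = ½(28 + 55)(55.25 − 44) = 466.875.
Government spending = 18 × 55 = 990.
DWL = ½ × 18 × (55 − 28) = 243; fraction = 243 / 990 = 27/110.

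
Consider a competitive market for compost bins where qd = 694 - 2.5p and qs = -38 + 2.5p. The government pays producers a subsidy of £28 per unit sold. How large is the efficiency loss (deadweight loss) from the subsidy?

Pre-subsidy: 694 - 2.5p = -38 + 2.5p gives p* = 146.4, q* = 328.
With the subsidy, sellers receive ps = pb + 28 for each unit, where pb is the price buyers pay.
Supply in terms of pb becomes qs = -38 + 2.5(pb + 28) = 32 + 2.5pb. Setting this equal to demand: 694 - 2.5pb = 32 + 2.5pb, so pb = 132.4.
Sellers receive ps = 132.4 + 28 = 160.4; q' = 694 − 2.5·132.4 = 363.
The subsidy expands output by 363 − 328 = 35 past the efficient level; on those units the gap between marginal cost and willingness to pay runs from 0 up to 28.
DWL = ½ × 28 × 35 = 490.

Deadweight loss = £490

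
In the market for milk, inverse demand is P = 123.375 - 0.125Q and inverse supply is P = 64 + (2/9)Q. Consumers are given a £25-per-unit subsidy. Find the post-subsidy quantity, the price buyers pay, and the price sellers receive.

Pre-subsidy: 123.375 - 0.125Q = 64 + (2/9)Q gives Q* = 171 and P* = 102.
With the rebate, buyers effectively pay Pb = Ps − 25, where Ps is the price sellers receive.
On the curves, Pb = 123.375 - 0.125Q and Ps = 64 + (2/9)Q; the wedge Ps − Pb = 25 gives 64 + (2/9)Q − (123.375 - 0.125Q) = 25, so Q' = 243.
Then Pb = 123.375 − 0.125·243 = 93 and Ps = 64 + (2/9)·243 = 118.

Q' = 243; buyers pay £93; sellers receive £118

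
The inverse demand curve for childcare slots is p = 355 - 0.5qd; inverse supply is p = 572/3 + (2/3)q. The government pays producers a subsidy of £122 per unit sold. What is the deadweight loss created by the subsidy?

Pre-subsidy: 355 - 0.5q = 572/3 + (2/3)q gives q* = 986/7 and p* = 1992/7.
With the subsidy, sellers receive ps = pb + 122 for each unit, where pb is the price buyers pay.
On the curves, pb = 355 - 0.5q and ps = 572/3 + (2/3)q; the wedge ps − pb = 122 gives 572/3 + (2/3)q − (355 - 0.5q) = 122, so q' = 1718/7.
Then pb = 355 − 0.5·(1718/7) = 1626/7 and ps = 572/3 + (2/3)·(1718/7) = 2480/7.
The subsidy expands output by 1718/7 − 986/7 = 732/7 past the efficient level; on those units the gap between marginal cost and willingness to pay runs from 0 up to 122.
DWL = ½ × 122 × 732/7 = 44652/7.

Deadweight loss = 44652/7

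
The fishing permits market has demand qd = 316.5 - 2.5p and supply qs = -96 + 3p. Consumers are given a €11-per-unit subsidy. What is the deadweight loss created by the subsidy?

Pre-subsidy: 316.5 - 2.5p = -96 + 3p gives p* = 75, q* = 129.
With the rebate, buyers effectively pay pb = ps − 11, where ps is the price sellers receive.
Demand in terms of ps becomes qd = 316.5 − 2.5(ps − 11) = 344 - 2.5ps. Setting this equal to supply: 344 - 2.5ps = -96 + 3ps, so ps = 80.
Buyers pay pb = 80 − 11 = 69; q' = -96 + 3·80 = 144.
The subsidy expands output by 144 − 129 = 15 past the efficient level; on those units the gap between marginal cost and willingness to pay runs from 0 up to 11.
DWL = ½ × 11 × 15 = 82.5.

Deadweight loss = €82.5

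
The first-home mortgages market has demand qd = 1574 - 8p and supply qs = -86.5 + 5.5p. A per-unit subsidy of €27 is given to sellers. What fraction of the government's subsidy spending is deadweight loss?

DWL / government spending = 22/339

Pre-subsidy: 1574 - 8p = -86.5 + 5.5p gives p* = 123, q* = 590.
With the subsidy, sellers receive ps = pb + 27 for each unit, where pb is the price buyers pay.
Supply in terms of pb becomes qs = -86.5 + 5.5(pb + 27) = 62 + 5.5pb. Setting this equal to demand: 1574 - 8pb = 62 + 5.5pb, so pb = 112.
Sellers receive ps = 112 + 27 = 139; q' = 1574 − 8·112 = 678.
ΔCS = ½(590 + 678)(123 − 112) = 6974; ΔPS = ½(590 + 678)(139 − 123) = 10144.
Government spending = 27 × 678 = 18306.
DWL = ½ × 27 × (678 − 590) = 1188; fraction = 1188 / 18306 = 22/339.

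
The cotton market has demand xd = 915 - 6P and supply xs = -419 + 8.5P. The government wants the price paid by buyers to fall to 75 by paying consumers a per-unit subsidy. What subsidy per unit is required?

Required subsidy s = 29 per unit

At a buyer price of 75, quantity demanded is 915 − 6·75 = 465.
Sellers supply 465 only when they receive Ps with -419 + 8.5·Ps = 465, i.e. Ps = 104.
s = Ps − Pb = 104 − 75 = 29.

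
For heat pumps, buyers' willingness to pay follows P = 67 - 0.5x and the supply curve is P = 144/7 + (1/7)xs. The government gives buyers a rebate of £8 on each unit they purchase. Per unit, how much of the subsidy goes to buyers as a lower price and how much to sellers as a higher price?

Buyers gain 56/9 per unit; sellers gain 16/9 per unit

Pre-subsidy: 67 - 0.5x = 144/7 + (1/7)x gives x* = 650/9 and P* = 278/9.
With the rebate, buyers effectively pay Pb = Ps − 8, where Ps is the price sellers receive.
On the curves, Pb = 67 - 0.5x and Ps = 144/7 + (1/7)x; the wedge Ps − Pb = 8 gives 144/7 + (1/7)x − (67 - 0.5x) = 8, so x' = 254/3.
Then Pb = 67 − 0.5·(254/3) = 74/3 and Ps = 144/7 + (1/7)·(254/3) = 98/3.
Buyers' price falls by P* − Pb = 278/9 − 74/3 = 56/9; sellers' price rises by Ps − P* = 98/3 − 278/9 = 16/9.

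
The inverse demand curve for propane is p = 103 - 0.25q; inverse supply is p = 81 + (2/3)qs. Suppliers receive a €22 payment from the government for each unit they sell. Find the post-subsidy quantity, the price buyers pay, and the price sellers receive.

q' = 48; buyers pay €91; sellers receive €113

Pre-subsidy: 103 - 0.25q = 81 + (2/3)q gives q* = 24 and p* = 97.
With the subsidy, sellers receive ps = pb + 22 for each unit, where pb is the price buyers pay.
On the curves, pb = 103 - 0.25q and ps = 81 + (2/3)q; the wedge ps − pb = 22 gives 81 + (2/3)q − (103 - 0.25q) = 22, so q' = 48.
Then pb = 103 − 0.25·48 = 91 and ps = 81 + (2/3)·48 = 113.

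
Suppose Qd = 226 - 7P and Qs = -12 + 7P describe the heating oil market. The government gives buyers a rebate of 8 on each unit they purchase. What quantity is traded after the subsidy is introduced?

Q' = 135

Pre-subsidy: 226 - 7P = -12 + 7P gives P* = 17, Q* = 107.
With the rebate, buyers effectively pay Pb = Ps − 8, where Ps is the price sellers receive.
Demand in terms of Ps becomes Qd = 226 − 7(Ps − 8) = 282 - 7Ps. Setting this equal to supply: 282 - 7Ps = -12 + 7Ps, so Ps = 21.
Buyers pay Pb = 21 − 8 = 13; Q' = -12 + 7·21 = 135.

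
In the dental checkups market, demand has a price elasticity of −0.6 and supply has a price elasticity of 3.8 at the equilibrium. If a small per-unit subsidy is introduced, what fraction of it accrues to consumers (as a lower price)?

For a small subsidy around the equilibrium, the benefit split depends on the relative slopes, which at a point are proportional to the elasticities.
Buyer share = εs/(εs + |εd|) = 3.8/(3.8 + 0.6) = 19/22; seller share = |εd|/(εs + |εd|) = 3/22.

Consumer share = 19/22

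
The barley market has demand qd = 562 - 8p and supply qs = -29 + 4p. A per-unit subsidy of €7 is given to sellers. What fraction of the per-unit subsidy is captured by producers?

Pre-subsidy: 562 - 8p = -29 + 4p gives p* = 49.25, q* = 168.
With the subsidy, sellers receive ps = pb + 7 for each unit, where pb is the price buyers pay.
Supply in terms of pb becomes qs = -29 + 4(pb + 7) = -1 + 4pb. Setting this equal to demand: 562 - 8pb = -1 + 4pb, so pb = 563/12.
Sellers receive ps = 563/12 + 7 = 647/12; q' = 562 − 8·(563/12) = 560/3.
Buyers' price falls by p* − pb = 49.25 − 563/12 = 7/3; sellers' price rises by ps − p* = 647/12 − 49.25 = 14/3.
So producers capture (14/3)/7 = 2/3 of each unit of subsidy.

Producer share = 2/3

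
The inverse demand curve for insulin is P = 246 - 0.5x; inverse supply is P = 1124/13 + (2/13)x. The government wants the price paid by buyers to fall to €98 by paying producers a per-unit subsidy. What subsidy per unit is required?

At a buyer price of 98, quantity demanded is 492 − 2·98 = 296.
Sellers supply 296 only when they receive Ps = 1124/13 + (2/13)·296 = 132.
s = Ps − Pb = 132 − 98 = 34.

Required subsidy s = €34 per unit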